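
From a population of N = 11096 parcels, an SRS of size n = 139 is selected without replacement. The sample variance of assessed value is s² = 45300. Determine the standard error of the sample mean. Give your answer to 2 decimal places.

Under SRS without replacement, Var(ȳ) = (1 − f)·s²/n with f = n/N = 139/11096 = 0.01252704.
Var(ȳ) = (1 − 0.01252704)·45300/139 = 0.98747296·325.89928 = 321.81673.
SE(ȳ) = √(321.81673) = 17.94.

17.94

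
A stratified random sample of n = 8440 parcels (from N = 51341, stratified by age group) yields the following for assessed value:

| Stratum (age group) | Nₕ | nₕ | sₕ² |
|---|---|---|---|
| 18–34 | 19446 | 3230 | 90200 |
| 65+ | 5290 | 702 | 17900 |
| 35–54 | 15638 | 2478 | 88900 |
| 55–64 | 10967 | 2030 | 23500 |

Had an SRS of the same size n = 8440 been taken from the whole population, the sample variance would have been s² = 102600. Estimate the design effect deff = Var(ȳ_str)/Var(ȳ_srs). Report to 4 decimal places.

0.6701

Var(ȳ_str) = Σ Wₕ²(1−fₕ)sₕ²/nₕ with Wₕ = Nₕ/51341:
  18–34: (19446/51341)²·(1−3230/19446)·90200/3230 = 3.3407916
  65+: (5290/51341)²·(1−702/5290)·17900/702 = 0.23478284
  35–54: (15638/51341)²·(1−2478/15638)·88900/2478 = 2.8009729
  55–64: (10967/51341)²·(1−2030/10967)·23500/2030 = 0.43045007
  → Var(ȳ_str) = 6.8069974.
Var(ȳ_srs) = (1 − 8440/51341)·102600/8440 = 10.157995.
deff = 6.8069974 / 10.157995 = 0.6701.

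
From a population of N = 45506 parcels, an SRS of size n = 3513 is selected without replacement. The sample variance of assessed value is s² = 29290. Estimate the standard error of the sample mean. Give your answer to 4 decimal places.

Under SRS without replacement, Var(ȳ) = (1 − f)·s²/n with f = n/N = 3513/45506 = 0.07719861.
Var(ȳ) = (1 − 0.07719861)·29290/3513 = 0.92280139·8.3376032 = 7.6939518.
SE(ȳ) = √(7.6939518) = 2.7738.

2.7738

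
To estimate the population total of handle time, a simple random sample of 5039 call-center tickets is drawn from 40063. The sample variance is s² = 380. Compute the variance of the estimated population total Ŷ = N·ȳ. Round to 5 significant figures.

Var(Ŷ) = N²·Var(ȳ) = N²·(1 − n/N)·s²/n.
f = 5039/40063 = 0.12577690; Var(ȳ) = 0.87422310·380/5039 = 0.065926727.
Var(Ŷ) = 40063² · 0.065926727 = 1.058153 × 10^8.

1.0582 × 10^8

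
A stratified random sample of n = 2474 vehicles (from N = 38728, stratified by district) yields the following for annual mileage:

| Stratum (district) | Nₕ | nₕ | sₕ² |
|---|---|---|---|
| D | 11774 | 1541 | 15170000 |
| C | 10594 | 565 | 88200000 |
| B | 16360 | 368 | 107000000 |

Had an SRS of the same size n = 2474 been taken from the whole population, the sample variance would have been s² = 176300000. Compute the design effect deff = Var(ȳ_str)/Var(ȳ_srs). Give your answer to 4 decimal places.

0.9379

Var(ȳ_str) = Σ Wₕ²(1−fₕ)sₕ²/nₕ with Wₕ = Nₕ/38728:
  D: (11774/38728)²·(1−1541/11774)·15170000/1541 = 790.78752
  C: (10594/38728)²·(1−565/10594)·88200000/565 = 11058.28
  B: (16360/38728)²·(1−368/16360)·107000000/368 = 50719.142
  → Var(ȳ_str) = 62568.21.
Var(ȳ_srs) = (1 − 2474/38728)·176300000/2474 = 66708.854.
deff = 62568.21 / 66708.854 = 0.9379.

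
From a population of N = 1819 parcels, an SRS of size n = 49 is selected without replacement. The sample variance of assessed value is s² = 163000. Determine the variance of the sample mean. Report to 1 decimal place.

Under SRS without replacement, Var(ȳ) = (1 − f)·s²/n with f = n/N = 49/1819 = 0.02693788.
Var(ȳ) = (1 − 0.02693788)·163000/49 = 0.97306212·3326.5306 = 3236.9209.

3236.9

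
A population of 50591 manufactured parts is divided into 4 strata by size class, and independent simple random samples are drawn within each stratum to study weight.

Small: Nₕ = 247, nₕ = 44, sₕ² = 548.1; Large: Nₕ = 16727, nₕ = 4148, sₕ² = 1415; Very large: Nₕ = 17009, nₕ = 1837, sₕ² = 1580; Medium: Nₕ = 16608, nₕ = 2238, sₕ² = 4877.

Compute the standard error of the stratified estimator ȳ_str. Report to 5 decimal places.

0.56410

Var(ȳ_str) = Σₕ Wₕ²(1 − fₕ)sₕ²/nₕ with Wₕ = Nₕ/N, N = 50591.
Small: Wₕ = 0.00488229; term = 0.00488229²·(1 − 0.17813765)·548.1/44 = 2.4403583 × 10^-4.
Large: Wₕ = 0.33063193; term = 0.33063193²·(1 − 0.24798230)·1415/4148 = 0.028043702.
Very large: Wₕ = 0.33620604; term = 0.33620604²·(1 − 0.10800165)·1580/1837 = 0.086720749.
Medium: Wₕ = 0.32827973; term = 0.32827973²·(1 − 0.13475434)·4877/2238 = 0.20319838.
Sum = 0.31820687.
SE = √(0.31820687) = 0.56410.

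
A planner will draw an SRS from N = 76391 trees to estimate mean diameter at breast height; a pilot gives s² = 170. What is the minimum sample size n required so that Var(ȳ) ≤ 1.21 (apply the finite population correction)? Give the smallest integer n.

141

Without fpc, n₀ = s²/D = 170/1.21 = 140.4959.
With fpc, (1 − n/N)·s²/n ≤ D requires n ≥ n₀/(1 + n₀/N) = 140.4959/(1 + 140.4959/76391) = 140.2380.
Rounding up, n = 141.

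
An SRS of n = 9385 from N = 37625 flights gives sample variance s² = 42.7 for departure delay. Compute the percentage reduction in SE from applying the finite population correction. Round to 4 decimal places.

f = n/N = 9385/37625 = 0.24943522.
SE_no-fpc = √(s²/n) = 0.067452306; SE_fpc = √((1−f)s²/n) = 0.058437401.
Ratio = √(1−f) = 0.86635142. Reduction = 100·(1 − 0.86635142) = 13.3649%.

13.3649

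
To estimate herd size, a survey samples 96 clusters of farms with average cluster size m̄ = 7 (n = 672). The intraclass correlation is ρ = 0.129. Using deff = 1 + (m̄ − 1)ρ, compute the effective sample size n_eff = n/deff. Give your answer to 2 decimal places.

deff = 1 + (7 − 1)·0.129 = 1 + 0.774 = 1.774.
n_eff = 672 / 1.774 = 378.80.

378.80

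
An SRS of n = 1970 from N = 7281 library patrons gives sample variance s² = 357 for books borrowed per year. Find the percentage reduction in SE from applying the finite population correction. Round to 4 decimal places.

14.5932

f = n/N = 1970/7281 = 0.27056723.
SE_no-fpc = √(s²/n) = 0.4256974; SE_fpc = √((1−f)s²/n) = 0.36357468.
Ratio = √(1−f) = 0.85406836. Reduction = 100·(1 − 0.85406836) = 14.5932%.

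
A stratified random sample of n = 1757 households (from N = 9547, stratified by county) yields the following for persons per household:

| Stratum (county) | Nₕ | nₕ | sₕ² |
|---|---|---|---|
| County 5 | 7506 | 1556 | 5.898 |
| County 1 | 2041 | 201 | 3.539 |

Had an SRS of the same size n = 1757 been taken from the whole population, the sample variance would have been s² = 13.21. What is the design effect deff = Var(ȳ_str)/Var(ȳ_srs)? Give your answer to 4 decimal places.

Var(ȳ_str) = Σ Wₕ²(1−fₕ)sₕ²/nₕ with Wₕ = Nₕ/9547:
  County 5: (7506/9547)²·(1−1556/7506)·5.898/1556 = 0.0018573205
  County 1: (2041/9547)²·(1−201/2041)·3.539/201 = 7.2545669 × 10^-4
  → Var(ȳ_str) = 0.0025827772.
Var(ȳ_srs) = (1 − 1757/9547)·13.21/1757 = 0.0061348167.
deff = 0.0025827772 / 0.0061348167 = 0.4210.

0.4210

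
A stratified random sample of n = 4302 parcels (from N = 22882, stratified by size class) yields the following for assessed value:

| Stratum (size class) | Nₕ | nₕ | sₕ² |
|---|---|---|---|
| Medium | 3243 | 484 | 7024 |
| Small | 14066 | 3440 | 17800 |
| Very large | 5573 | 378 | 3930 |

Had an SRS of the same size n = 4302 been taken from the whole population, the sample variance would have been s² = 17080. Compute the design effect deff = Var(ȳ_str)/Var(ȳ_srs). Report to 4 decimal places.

0.7134

Var(ȳ_str) = Σ Wₕ²(1−fₕ)sₕ²/nₕ with Wₕ = Nₕ/22882:
  Medium: (3243/22882)²·(1−484/3243)·7024/484 = 0.24799894
  Small: (14066/22882)²·(1−3440/14066)·17800/3440 = 1.477114
  Very large: (5573/22882)²·(1−378/5573)·3930/378 = 0.57489348
  → Var(ȳ_str) = 2.3000064.
Var(ȳ_srs) = (1 − 4302/22882)·17080/4302 = 3.2238081.
deff = 2.3000064 / 3.2238081 = 0.7134.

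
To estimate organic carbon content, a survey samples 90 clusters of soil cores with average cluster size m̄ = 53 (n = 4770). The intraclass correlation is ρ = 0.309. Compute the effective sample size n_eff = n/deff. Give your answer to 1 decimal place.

279.5

deff = 1 + (53 − 1)·0.309 = 1 + 16.068 = 17.068.
n_eff = 4770 / 17.068 = 279.5.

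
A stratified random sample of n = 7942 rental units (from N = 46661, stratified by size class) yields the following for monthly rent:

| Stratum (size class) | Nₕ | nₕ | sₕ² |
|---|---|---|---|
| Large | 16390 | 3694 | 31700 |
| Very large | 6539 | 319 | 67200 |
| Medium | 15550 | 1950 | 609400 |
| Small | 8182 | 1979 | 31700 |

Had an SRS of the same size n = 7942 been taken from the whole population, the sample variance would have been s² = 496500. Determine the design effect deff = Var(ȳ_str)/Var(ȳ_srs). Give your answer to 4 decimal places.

0.6840

Var(ȳ_str) = Σ Wₕ²(1−fₕ)sₕ²/nₕ with Wₕ = Nₕ/46661:
  Large: (16390/46661)²·(1−3694/16390)·31700/3694 = 0.82016296
  Very large: (6539/46661)²·(1−319/6539)·67200/319 = 3.9352491
  Medium: (15550/46661)²·(1−1950/15550)·609400/1950 = 30.354917
  Small: (8182/46661)²·(1−1979/8182)·31700/1979 = 0.3733934
  → Var(ȳ_str) = 35.483722.
Var(ȳ_srs) = (1 − 7942/46661)·496500/7942 = 51.875161.
deff = 35.483722 / 51.875161 = 0.6840.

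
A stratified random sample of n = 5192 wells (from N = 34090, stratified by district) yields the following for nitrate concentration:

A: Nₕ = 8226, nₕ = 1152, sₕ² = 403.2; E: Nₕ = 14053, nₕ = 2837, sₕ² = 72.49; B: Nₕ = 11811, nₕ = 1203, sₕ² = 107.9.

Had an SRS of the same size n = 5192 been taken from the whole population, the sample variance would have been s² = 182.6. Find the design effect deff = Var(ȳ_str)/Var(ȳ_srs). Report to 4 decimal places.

Var(ȳ_str) = Σ Wₕ²(1−fₕ)sₕ²/nₕ with Wₕ = Nₕ/34090:
  A: (8226/34090)²·(1−1152/8226)·403.2/1152 = 0.017525394
  E: (14053/34090)²·(1−2837/14053)·72.49/2837 = 0.0034655471
  B: (11811/34090)²·(1−1203/11811)·107.9/1203 = 0.0096699003
  → Var(ȳ_str) = 0.030660841.
Var(ȳ_srs) = (1 − 5192/34090)·182.6/5192 = 0.029813082.
deff = 0.030660841 / 0.029813082 = 1.0284.

1.0284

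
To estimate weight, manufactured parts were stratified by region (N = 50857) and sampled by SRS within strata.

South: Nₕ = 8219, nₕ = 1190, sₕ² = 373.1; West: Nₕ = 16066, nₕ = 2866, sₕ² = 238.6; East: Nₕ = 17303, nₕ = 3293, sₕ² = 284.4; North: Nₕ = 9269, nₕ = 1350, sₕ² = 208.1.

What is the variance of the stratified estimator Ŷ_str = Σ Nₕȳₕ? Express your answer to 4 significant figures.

6.802 × 10^7

Var(Ŷ_str) = Σₕ Nₕ²(1 − fₕ)sₕ²/nₕ.
South: 8219²·(1 − 1190/8219)·373.1/1190 = 1.8113018 × 10^7.
West: 16066²·(1 − 2866/16066)·238.6/2866 = 1.7655334 × 10^7.
East: 17303²·(1 − 3293/17303)·284.4/3293 = 2.0936178 × 10^7.
North: 9269²·(1 − 1350/9269)·208.1/1350 = 1.1314661 × 10^7.
Sum = 6.8019191 × 10^7.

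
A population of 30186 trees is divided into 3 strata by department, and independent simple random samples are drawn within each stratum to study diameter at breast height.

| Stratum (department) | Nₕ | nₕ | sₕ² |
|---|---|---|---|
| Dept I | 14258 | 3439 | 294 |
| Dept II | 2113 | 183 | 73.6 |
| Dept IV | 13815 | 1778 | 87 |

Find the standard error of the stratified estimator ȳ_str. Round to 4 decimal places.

Var(ȳ_str) = Σₕ Wₕ²(1 − fₕ)sₕ²/nₕ with Wₕ = Nₕ/N, N = 30186.
Dept I: Wₕ = 0.47233817; term = 0.47233817²·(1 − 0.24119792)·294/3439 = 0.014472706.
Dept II: Wₕ = 0.06999934; term = 0.06999934²·(1 − 0.08660672)·73.6/183 = 0.0017999995.
Dept IV: Wₕ = 0.45766249; term = 0.45766249²·(1 − 0.12870069)·87/1778 = 0.0089298777.
Sum = 0.025202583.
SE = √(0.025202583) = 0.1588.

0.1588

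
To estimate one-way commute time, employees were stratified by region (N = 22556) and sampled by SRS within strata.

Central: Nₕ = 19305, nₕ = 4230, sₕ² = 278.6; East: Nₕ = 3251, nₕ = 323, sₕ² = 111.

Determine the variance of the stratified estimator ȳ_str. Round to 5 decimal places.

Var(ȳ_str) = Σₕ Wₕ²(1 − fₕ)sₕ²/nₕ with Wₕ = Nₕ/N, N = 22556.
Central: Wₕ = 0.85586984; term = 0.85586984²·(1 − 0.21911422)·278.6/4230 = 0.037674171.
East: Wₕ = 0.14413016; term = 0.14413016²·(1 − 0.09935404)·111/323 = 0.0064296055.
Sum = 0.044103777.

0.04410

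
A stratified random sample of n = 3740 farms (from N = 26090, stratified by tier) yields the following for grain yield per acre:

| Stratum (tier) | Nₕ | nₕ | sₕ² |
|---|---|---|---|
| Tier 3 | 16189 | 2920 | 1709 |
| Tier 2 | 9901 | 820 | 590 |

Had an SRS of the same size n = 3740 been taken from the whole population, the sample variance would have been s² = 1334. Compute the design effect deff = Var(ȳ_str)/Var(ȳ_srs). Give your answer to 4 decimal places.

0.9155

Var(ȳ_str) = Σ Wₕ²(1−fₕ)sₕ²/nₕ with Wₕ = Nₕ/26090:
  Tier 3: (16189/26090)²·(1−2920/16189)·1709/2920 = 0.18470101
  Tier 2: (9901/26090)²·(1−820/9901)·590/820 = 0.095039192
  → Var(ȳ_str) = 0.2797402.
Var(ȳ_srs) = (1 − 3740/26090)·1334/3740 = 0.30555379.
deff = 0.2797402 / 0.30555379 = 0.9155.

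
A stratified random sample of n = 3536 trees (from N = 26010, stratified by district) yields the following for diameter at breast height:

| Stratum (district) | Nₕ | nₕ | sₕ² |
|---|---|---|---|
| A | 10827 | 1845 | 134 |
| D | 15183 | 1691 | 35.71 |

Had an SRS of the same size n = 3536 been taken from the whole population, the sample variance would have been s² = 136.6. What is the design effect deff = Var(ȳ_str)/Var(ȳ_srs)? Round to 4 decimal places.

Var(ȳ_str) = Σ Wₕ²(1−fₕ)sₕ²/nₕ with Wₕ = Nₕ/26010:
  A: (10827/26010)²·(1−1845/10827)·134/1845 = 0.010440202
  D: (15183/26010)²·(1−1691/15183)·35.71/1691 = 0.006394395
  → Var(ȳ_str) = 0.016834597.
Var(ȳ_srs) = (1 − 3536/26010)·136.6/3536 = 0.033379395.
deff = 0.016834597 / 0.033379395 = 0.5043.

0.5043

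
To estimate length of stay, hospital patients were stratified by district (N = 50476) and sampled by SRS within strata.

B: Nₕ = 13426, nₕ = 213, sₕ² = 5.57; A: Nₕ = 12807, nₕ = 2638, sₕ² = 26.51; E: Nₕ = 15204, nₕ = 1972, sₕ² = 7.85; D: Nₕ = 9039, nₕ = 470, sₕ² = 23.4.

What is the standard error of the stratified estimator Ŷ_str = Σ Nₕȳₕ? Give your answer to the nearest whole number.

3257

Var(Ŷ_str) = Σₕ Nₕ²(1 − fₕ)sₕ²/nₕ.
B: 13426²·(1 − 213/13426)·5.57/213 = 4.6389925 × 10^6.
A: 12807²·(1 − 2638/12807)·26.51/2638 = 1.3087617 × 10^6.
E: 15204²·(1 − 1972/15204)·7.85/1972 = 800840.63.
D: 9039²·(1 − 470/9039)·23.4/470 = 3.8562797 × 10^6.
Sum = 1.0604875 × 10^7.
SE = √(1.0604875 × 10^7) = 3257.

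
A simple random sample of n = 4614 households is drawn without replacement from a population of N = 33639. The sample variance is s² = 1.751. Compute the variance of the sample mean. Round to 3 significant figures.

3.27 × 10^-4

Under SRS without replacement, Var(ȳ) = (1 − f)·s²/n with f = n/N = 4614/33639 = 0.13716222.
Var(ȳ) = (1 − 0.13716222)·1.751/4614 = 0.86283778·3.7949718 × 10^-4 = 3.2744451 × 10^-4.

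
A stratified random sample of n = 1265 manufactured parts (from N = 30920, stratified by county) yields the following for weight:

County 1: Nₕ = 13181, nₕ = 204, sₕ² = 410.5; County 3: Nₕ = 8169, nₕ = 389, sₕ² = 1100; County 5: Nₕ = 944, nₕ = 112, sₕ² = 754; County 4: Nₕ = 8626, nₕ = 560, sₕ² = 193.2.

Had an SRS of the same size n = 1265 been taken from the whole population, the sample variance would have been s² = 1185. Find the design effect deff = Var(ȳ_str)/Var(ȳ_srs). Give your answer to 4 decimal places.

Var(ȳ_str) = Σ Wₕ²(1−fₕ)sₕ²/nₕ with Wₕ = Nₕ/30920:
  County 1: (13181/30920)²·(1−204/13181)·410.5/204 = 0.36002005
  County 3: (8169/30920)²·(1−389/8169)·1100/389 = 0.18798042
  County 5: (944/30920)²·(1−112/944)·754/112 = 0.0055305672
  County 4: (8626/30920)²·(1−560/8626)·193.2/560 = 0.02510775
  → Var(ȳ_str) = 0.57863879.
Var(ȳ_srs) = (1 − 1265/30920)·1185/1265 = 0.89843418.
deff = 0.57863879 / 0.89843418 = 0.6441.

0.6441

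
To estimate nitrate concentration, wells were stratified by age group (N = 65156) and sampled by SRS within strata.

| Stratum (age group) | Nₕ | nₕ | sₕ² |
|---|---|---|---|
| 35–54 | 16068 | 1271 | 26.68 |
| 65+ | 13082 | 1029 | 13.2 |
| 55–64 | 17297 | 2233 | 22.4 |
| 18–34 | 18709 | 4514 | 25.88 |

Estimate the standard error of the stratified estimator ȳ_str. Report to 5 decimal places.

Var(ȳ_str) = Σₕ Wₕ²(1 − fₕ)sₕ²/nₕ with Wₕ = Nₕ/N, N = 65156.
35–54: Wₕ = 0.24660814; term = 0.24660814²·(1 − 0.07910132)·26.68/1271 = 0.0011756199.
65+: Wₕ = 0.20077967; term = 0.20077967²·(1 − 0.07865770)·13.2/1029 = 4.7645186 × 10^-4.
55–64: Wₕ = 0.26547056; term = 0.26547056²·(1 − 0.12909753)·22.4/2233 = 6.1568923 × 10^-4.
18–34: Wₕ = 0.28714163; term = 0.28714163²·(1 − 0.24127425)·25.88/4514 = 3.5865745 × 10^-4.
Sum = 0.0026264184.
SE = √(0.0026264184) = 0.05125.

0.05125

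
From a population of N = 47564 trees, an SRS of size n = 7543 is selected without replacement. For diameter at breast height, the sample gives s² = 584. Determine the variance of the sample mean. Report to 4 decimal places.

Under SRS without replacement, Var(ȳ) = (1 − f)·s²/n with f = n/N = 7543/47564 = 0.15858633.
Var(ȳ) = (1 − 0.15858633)·584/7543 = 0.84141367·0.077422776 = 0.065144582.

0.0651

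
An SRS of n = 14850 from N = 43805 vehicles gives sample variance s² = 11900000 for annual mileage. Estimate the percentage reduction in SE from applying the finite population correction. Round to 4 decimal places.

f = n/N = 14850/43805 = 0.33900240.
SE_no-fpc = √(s²/n) = 28.30807; SE_fpc = √((1−f)s²/n) = 23.014959.
Ratio = √(1−f) = 0.81301759. Reduction = 100·(1 − 0.81301759) = 18.6982%.

18.6982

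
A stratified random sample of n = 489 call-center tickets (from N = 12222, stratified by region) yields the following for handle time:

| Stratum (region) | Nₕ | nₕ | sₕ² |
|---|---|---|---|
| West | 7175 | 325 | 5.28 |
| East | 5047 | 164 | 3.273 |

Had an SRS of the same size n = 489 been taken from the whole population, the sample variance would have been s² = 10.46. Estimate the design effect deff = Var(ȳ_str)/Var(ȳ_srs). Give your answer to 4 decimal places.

Var(ȳ_str) = Σ Wₕ²(1−fₕ)sₕ²/nₕ with Wₕ = Nₕ/12222:
  West: (7175/12222)²·(1−325/7175)·5.28/325 = 0.0053453787
  East: (5047/12222)²·(1−164/5047)·3.273/164 = 0.0032925898
  → Var(ȳ_str) = 0.0086379685.
Var(ȳ_srs) = (1 − 489/12222)·10.46/489 = 0.020534759.
deff = 0.0086379685 / 0.020534759 = 0.4207.

0.4207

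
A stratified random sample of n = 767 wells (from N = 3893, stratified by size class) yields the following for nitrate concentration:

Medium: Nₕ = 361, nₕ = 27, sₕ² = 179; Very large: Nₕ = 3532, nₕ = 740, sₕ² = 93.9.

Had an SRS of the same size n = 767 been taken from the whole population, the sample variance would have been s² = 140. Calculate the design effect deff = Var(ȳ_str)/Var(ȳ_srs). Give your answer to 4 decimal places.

Var(ȳ_str) = Σ Wₕ²(1−fₕ)sₕ²/nₕ with Wₕ = Nₕ/3893:
  Medium: (361/3893)²·(1−27/361)·179/27 = 0.052744129
  Very large: (3532/3893)²·(1−740/3532)·93.9/740 = 0.082565986
  → Var(ȳ_str) = 0.13531012.
Var(ȳ_srs) = (1 − 767/3893)·140/767 = 0.14656735.
deff = 0.13531012 / 0.14656735 = 0.9232.

0.9232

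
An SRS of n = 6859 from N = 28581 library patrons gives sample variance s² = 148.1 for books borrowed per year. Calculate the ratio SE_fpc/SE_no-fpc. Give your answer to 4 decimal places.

0.8718

f = n/N = 6859/28581 = 0.23998461.
SE_no-fpc = √(s²/n) = 0.1469424; SE_fpc = √((1−f)s²/n) = 0.12810271.
Ratio = √(1−f) = 0.87178862.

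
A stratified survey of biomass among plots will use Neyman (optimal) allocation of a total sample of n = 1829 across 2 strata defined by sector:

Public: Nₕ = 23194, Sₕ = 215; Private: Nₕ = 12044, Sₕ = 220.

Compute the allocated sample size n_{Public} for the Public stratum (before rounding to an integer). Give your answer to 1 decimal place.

1194.4

Neyman allocation: nₕ = n·NₕSₕ / Σⱼ NⱼSⱼ.
Σ NⱼSⱼ = 23194·215 + 12044·220 = 7.63639 × 10^6.
n_{Public} = 1829·23194·215 / (7.63639 × 10^6) = 1194.4.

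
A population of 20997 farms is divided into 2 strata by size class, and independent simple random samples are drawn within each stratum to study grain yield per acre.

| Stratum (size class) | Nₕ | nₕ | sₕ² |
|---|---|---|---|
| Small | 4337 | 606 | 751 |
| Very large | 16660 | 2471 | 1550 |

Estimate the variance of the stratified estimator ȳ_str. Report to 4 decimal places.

0.3818

Var(ȳ_str) = Σₕ Wₕ²(1 − fₕ)sₕ²/nₕ with Wₕ = Nₕ/N, N = 20997.
Small: Wₕ = 0.20655332; term = 0.20655332²·(1 − 0.13972792)·751/606 = 0.045484925.
Very large: Wₕ = 0.79344668; term = 0.79344668²·(1 − 0.14831933)·1550/2471 = 0.33633436.
Sum = 0.38181929.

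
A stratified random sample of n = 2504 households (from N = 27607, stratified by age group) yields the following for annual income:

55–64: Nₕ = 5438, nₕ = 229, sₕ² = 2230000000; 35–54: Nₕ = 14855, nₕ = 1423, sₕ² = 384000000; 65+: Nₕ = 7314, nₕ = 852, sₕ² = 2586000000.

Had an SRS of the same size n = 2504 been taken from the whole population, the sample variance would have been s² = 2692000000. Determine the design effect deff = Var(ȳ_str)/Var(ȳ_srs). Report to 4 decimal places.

0.6350

Var(ȳ_str) = Σ Wₕ²(1−fₕ)sₕ²/nₕ with Wₕ = Nₕ/27607:
  55–64: (5438/27607)²·(1−229/5438)·2230000000/229 = 361929.94
  35–54: (14855/27607)²·(1−1423/14855)·384000000/1423 = 70648.221
  65+: (7314/27607)²·(1−852/7314)·2586000000/852 = 188222.88
  → Var(ȳ_str) = 620801.04.
Var(ȳ_srs) = (1 − 2504/27607)·2692000000/2504 = 977568.37.
deff = 620801.04 / 977568.37 = 0.6350.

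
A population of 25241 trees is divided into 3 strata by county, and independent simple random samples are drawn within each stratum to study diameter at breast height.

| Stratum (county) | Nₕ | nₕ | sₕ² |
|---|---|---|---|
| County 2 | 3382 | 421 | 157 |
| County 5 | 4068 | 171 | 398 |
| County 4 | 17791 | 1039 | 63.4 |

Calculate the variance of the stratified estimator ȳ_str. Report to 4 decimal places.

0.0923

Var(ȳ_str) = Σₕ Wₕ²(1 − fₕ)sₕ²/nₕ with Wₕ = Nₕ/N, N = 25241.
County 2: Wₕ = 0.13398835; term = 0.13398835²·(1 − 0.12448255)·157/421 = 0.0058616037.
County 5: Wₕ = 0.16116636; term = 0.16116636²·(1 − 0.04203540)·398/171 = 0.057914218.
County 4: Wₕ = 0.70484529; term = 0.70484529²·(1 − 0.05840031)·63.4/1039 = 0.028544841.
Sum = 0.092320663.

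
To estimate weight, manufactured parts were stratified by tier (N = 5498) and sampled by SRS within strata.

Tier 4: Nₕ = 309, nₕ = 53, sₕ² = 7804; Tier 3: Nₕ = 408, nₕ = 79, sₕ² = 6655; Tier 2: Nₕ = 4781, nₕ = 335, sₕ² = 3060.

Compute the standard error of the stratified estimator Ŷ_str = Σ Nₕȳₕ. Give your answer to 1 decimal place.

14734.9

Var(Ŷ_str) = Σₕ Nₕ²(1 − fₕ)sₕ²/nₕ.
Tier 4: 309²·(1 − 53/309)·7804/53 = 1.1647691 × 10^7.
Tier 3: 408²·(1 − 79/408)·6655/79 = 1.1307772 × 10^7.
Tier 2: 4781²·(1 − 335/4781)·3060/335 = 1.9416226 × 10^8.
Sum = 2.1711772 × 10^8.
SE = √(2.1711772 × 10^8) = 14734.9.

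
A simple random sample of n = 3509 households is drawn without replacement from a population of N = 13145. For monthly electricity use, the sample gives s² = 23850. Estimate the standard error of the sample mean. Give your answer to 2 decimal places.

2.23

Under SRS without replacement, Var(ȳ) = (1 − f)·s²/n with f = n/N = 3509/13145 = 0.26694561.
Var(ȳ) = (1 − 0.26694561)·23850/3509 = 0.73305439·6.7968082 = 4.9824301.
SE(ȳ) = √(4.9824301) = 2.23.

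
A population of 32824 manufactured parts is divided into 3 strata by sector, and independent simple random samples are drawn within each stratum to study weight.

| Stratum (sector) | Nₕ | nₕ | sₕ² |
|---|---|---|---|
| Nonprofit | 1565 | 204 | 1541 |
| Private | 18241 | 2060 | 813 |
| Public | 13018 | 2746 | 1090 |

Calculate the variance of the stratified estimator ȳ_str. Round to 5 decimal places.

0.17232

Var(ȳ_str) = Σₕ Wₕ²(1 − fₕ)sₕ²/nₕ with Wₕ = Nₕ/N, N = 32824.
Nonprofit: Wₕ = 0.04767853; term = 0.04767853²·(1 − 0.13035144)·1541/204 = 0.014933511.
Private: Wₕ = 0.55572142; term = 0.55572142²·(1 − 0.11293241)·813/2060 = 0.10811708.
Public: Wₕ = 0.39660005; term = 0.39660005²·(1 − 0.21093870)·1090/2746 = 0.049265425.
Sum = 0.17231602.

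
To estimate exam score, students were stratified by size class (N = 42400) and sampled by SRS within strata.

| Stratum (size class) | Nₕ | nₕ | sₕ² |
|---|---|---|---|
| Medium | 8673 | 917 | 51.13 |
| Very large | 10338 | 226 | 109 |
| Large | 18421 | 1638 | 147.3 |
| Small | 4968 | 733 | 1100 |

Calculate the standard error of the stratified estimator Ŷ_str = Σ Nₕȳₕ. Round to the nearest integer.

10656

Var(Ŷ_str) = Σₕ Nₕ²(1 − fₕ)sₕ²/nₕ.
Medium: 8673²·(1 − 917/8673)·51.13/917 = 3.750711 × 10^6.
Very large: 10338²·(1 − 226/10338)·109/226 = 5.04187 × 10^7.
Large: 18421²·(1 − 1638/18421)·147.3/1638 = 2.7801719 × 10^7.
Small: 4968²·(1 − 733/4968)·1100/733 = 3.1573572 × 10^7.
Sum = 1.135447 × 10^8.
SE = √(1.135447 × 10^8) = 10656.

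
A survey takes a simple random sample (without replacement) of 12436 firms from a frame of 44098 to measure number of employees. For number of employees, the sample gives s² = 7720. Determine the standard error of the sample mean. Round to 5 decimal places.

Under SRS without replacement, Var(ȳ) = (1 − f)·s²/n with f = n/N = 12436/44098 = 0.28200825.
Var(ȳ) = (1 − 0.28200825)·7720/12436 = 0.71799175·0.62077839 = 0.44571376.
SE(ȳ) = √(0.44571376) = 0.66762.

0.66762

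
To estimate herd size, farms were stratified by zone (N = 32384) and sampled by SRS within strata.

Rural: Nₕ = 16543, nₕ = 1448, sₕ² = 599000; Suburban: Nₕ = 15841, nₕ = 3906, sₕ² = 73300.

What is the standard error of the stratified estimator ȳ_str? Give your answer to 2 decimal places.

10.09

Var(ȳ_str) = Σₕ Wₕ²(1 − fₕ)sₕ²/nₕ with Wₕ = Nₕ/N, N = 32384.
Rural: Wₕ = 0.51083869; term = 0.51083869²·(1 − 0.08752947)·599000/1448 = 98.501913.
Suburban: Wₕ = 0.48916131; term = 0.48916131²·(1 − 0.24657534)·73300/3906 = 3.3831073.
Sum = 101.88502.
SE = √(101.88502) = 10.09.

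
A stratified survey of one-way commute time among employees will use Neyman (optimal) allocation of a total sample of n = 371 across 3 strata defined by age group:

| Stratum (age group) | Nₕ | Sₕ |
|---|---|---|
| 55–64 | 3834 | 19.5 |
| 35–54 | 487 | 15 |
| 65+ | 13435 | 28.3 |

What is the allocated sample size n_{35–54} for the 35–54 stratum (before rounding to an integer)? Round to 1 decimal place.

5.9

Neyman allocation: nₕ = n·NₕSₕ / Σⱼ NⱼSⱼ.
Σ NⱼSⱼ = 3834·19.5 + 487·15 + 13435·28.3 = 462278.5.
n_{35–54} = 371·487·15 / 462278.5 = 5.9.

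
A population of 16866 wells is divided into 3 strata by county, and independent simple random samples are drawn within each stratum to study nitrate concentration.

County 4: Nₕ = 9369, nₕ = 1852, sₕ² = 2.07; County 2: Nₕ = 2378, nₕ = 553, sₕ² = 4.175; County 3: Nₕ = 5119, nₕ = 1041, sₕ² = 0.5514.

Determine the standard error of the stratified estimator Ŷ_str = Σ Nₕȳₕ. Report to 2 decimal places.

Var(Ŷ_str) = Σₕ Nₕ²(1 − fₕ)sₕ²/nₕ.
County 4: 9369²·(1 − 1852/9369)·2.07/1852 = 78716.75.
County 2: 2378²·(1 − 553/2378)·4.175/553 = 32764.69.
County 3: 5119²·(1 − 1041/5119)·0.5514/1041 = 11057.282.
Sum = 122538.72.
SE = √(122538.72) = 350.06.

350.06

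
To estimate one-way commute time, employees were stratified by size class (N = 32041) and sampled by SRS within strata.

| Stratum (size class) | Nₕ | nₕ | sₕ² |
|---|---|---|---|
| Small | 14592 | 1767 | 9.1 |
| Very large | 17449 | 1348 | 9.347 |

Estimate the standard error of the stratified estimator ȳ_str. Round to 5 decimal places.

0.05326

Var(ȳ_str) = Σₕ Wₕ²(1 − fₕ)sₕ²/nₕ with Wₕ = Nₕ/N, N = 32041.
Small: Wₕ = 0.45541650; term = 0.45541650²·(1 − 0.12109375)·9.1/1767 = 9.3878235 × 10^-4.
Very large: Wₕ = 0.54458350; term = 0.54458350²·(1 − 0.07725371)·9.347/1348 = 0.0018975517.
Sum = 0.0028363341.
SE = √(0.0028363341) = 0.05326.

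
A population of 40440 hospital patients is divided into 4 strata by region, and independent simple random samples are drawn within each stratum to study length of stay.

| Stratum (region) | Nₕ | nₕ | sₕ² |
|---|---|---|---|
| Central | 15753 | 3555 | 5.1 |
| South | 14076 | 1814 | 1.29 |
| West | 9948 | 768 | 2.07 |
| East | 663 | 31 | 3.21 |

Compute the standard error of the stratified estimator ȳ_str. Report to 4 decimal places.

0.0205

Var(ȳ_str) = Σₕ Wₕ²(1 − fₕ)sₕ²/nₕ with Wₕ = Nₕ/N, N = 40440.
Central: Wₕ = 0.38954006; term = 0.38954006²·(1 − 0.22567130)·5.1/3555 = 1.685622 × 10^-4.
South: Wₕ = 0.34807122; term = 0.34807122²·(1 − 0.12887184)·1.29/1814 = 7.5053457 × 10^-5.
West: Wₕ = 0.24599407; term = 0.24599407²·(1 − 0.07720145)·2.07/768 = 1.5050998 × 10^-4.
East: Wₕ = 0.01639466; term = 0.01639466²·(1 − 0.04675716)·3.21/31 = 2.653088 × 10^-5.
Sum = 4.2065652 × 10^-4.
SE = √(4.2065652 × 10^-4) = 0.0205.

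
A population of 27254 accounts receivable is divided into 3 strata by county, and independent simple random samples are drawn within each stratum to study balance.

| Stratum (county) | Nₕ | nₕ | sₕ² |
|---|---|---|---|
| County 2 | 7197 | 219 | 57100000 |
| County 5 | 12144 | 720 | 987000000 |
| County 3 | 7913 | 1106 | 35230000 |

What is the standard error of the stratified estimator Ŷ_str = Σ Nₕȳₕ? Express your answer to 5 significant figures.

1.4317 × 10^7

Var(Ŷ_str) = Σₕ Nₕ²(1 − fₕ)sₕ²/nₕ.
County 2: 7197²·(1 − 219/7197)·57100000/219 = 1.3094064 × 10^13.
County 5: 12144²·(1 − 720/12144)·987000000/720 = 1.901799 × 10^14.
County 3: 7913²·(1 − 1106/7913)·35230000/1106 = 1.7157517 × 10^12.
Sum = 2.0498972 × 10^14.
SE = √(2.0498972 × 10^14) = 1.4317 × 10^7.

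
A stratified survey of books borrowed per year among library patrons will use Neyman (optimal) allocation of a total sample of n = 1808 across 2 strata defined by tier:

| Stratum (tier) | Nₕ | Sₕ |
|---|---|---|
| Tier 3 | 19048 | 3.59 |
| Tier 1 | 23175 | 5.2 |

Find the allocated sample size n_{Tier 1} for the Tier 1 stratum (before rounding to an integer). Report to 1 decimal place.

1153.5

Neyman allocation: nₕ = n·NₕSₕ / Σⱼ NⱼSⱼ.
Σ NⱼSⱼ = 19048·3.59 + 23175·5.2 = 188892.32.
n_{Tier 1} = 1808·23175·5.2 / 188892.32 = 1153.5.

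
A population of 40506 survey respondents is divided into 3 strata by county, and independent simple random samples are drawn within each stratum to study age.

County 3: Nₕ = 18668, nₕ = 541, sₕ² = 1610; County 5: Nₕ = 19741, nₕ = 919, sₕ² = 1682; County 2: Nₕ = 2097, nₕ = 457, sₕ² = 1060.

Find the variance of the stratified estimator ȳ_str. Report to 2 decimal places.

1.03

Var(ȳ_str) = Σₕ Wₕ²(1 − fₕ)sₕ²/nₕ with Wₕ = Nₕ/N, N = 40506.
County 3: Wₕ = 0.46086999; term = 0.46086999²·(1 − 0.02898007)·1610/541 = 0.61378126.
County 5: Wₕ = 0.48735990; term = 0.48735990²·(1 − 0.04655286)·1682/919 = 0.41448296.
County 2: Wₕ = 0.05177011; term = 0.05177011²·(1 − 0.21793038)·1060/457 = 0.0048617568.
Sum = 1.033126.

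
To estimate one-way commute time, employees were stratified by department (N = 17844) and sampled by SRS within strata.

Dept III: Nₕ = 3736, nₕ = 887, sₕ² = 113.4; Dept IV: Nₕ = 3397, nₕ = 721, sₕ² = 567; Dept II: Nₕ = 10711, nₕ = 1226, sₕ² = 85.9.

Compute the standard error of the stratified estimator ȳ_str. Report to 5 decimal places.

0.22154

Var(ȳ_str) = Σₕ Wₕ²(1 − fₕ)sₕ²/nₕ with Wₕ = Nₕ/N, N = 17844.
Dept III: Wₕ = 0.20937010; term = 0.20937010²·(1 − 0.23741970)·113.4/887 = 0.0042737028.
Dept IV: Wₕ = 0.19037211; term = 0.19037211²·(1 − 0.21224610)·567/721 = 0.022451482.
Dept II: Wₕ = 0.60025779; term = 0.60025779²·(1 − 0.11446177)·85.9/1226 = 0.022355563.
Sum = 0.049080748.
SE = √(0.049080748) = 0.22154.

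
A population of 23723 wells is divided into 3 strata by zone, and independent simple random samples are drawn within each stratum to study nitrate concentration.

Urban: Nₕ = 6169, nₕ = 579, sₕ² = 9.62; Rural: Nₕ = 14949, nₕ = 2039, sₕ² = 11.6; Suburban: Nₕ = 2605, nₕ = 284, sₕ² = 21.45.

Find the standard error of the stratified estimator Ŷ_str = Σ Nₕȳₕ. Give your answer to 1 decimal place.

1458.6

Var(Ŷ_str) = Σₕ Nₕ²(1 − fₕ)sₕ²/nₕ.
Urban: 6169²·(1 − 579/6169)·9.62/579 = 572958.39.
Rural: 14949²·(1 − 2039/14949)·11.6/2039 = 1.0979414 × 10^6.
Suburban: 2605²·(1 − 284/2605)·21.45/284 = 456658.79.
Sum = 2.1275586 × 10^6.
SE = √(2.1275586 × 10^6) = 1458.6.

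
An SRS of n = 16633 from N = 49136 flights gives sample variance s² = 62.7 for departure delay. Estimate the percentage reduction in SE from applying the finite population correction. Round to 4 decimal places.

f = n/N = 16633/49136 = 0.33850944.
SE_no-fpc = √(s²/n) = 0.061397187; SE_fpc = √((1−f)s²/n) = 0.049935603.
Ratio = √(1−f) = 0.81332070. Reduction = 100·(1 − 0.81332070) = 18.6679%.

18.6679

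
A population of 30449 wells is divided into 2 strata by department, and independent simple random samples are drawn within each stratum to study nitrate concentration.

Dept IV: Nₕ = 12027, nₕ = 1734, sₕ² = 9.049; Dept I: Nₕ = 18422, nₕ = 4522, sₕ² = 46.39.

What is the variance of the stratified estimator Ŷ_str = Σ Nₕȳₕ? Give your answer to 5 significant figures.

3.2729 × 10^6

Var(Ŷ_str) = Σₕ Nₕ²(1 − fₕ)sₕ²/nₕ.
Dept IV: 12027²·(1 − 1734/12027)·9.049/1734 = 646027.16.
Dept I: 18422²·(1 − 4522/18422)·46.39/4522 = 2.6269112 × 10^6.
Sum = 3.2729384 × 10^6.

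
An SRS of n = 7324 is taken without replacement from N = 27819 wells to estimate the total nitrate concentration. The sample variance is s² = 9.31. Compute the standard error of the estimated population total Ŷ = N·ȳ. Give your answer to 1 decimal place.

851.3

Var(Ŷ) = N²·Var(ȳ) = N²·(1 − n/N)·s²/n.
f = 7324/27819 = 0.26327330; Var(ȳ) = 0.73672670·9.31/7324 = 9.3649994 × 10^-4.
Var(Ŷ) = 27819² · (9.3649994 × 10^-4) = 724754.27.
SE(Ŷ) = √(724754.27) = 851.3.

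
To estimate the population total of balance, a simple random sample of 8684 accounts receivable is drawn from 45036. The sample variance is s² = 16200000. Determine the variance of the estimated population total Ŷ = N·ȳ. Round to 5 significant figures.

Var(Ŷ) = N²·Var(ȳ) = N²·(1 − n/N)·s²/n.
f = 8684/45036 = 0.19282352; Var(ȳ) = 0.80717648·16200000/8684 = 1505.7875.
Var(Ŷ) = 45036² · 1505.7875 = 3.0541004 × 10^12.

3.0541 × 10^12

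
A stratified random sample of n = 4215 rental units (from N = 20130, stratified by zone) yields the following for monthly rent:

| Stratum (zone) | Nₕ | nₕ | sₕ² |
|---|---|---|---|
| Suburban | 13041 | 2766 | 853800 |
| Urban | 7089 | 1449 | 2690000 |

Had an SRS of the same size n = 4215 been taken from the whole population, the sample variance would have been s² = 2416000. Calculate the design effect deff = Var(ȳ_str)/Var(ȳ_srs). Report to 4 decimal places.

Var(ȳ_str) = Σ Wₕ²(1−fₕ)sₕ²/nₕ with Wₕ = Nₕ/20130:
  Suburban: (13041/20130)²·(1−2766/13041)·853800/2766 = 102.07259
  Urban: (7089/20130)²·(1−1449/7089)·2690000/1449 = 183.17256
  → Var(ȳ_str) = 285.24515.
Var(ȳ_srs) = (1 − 4215/20130)·2416000/4215 = 453.17111.
deff = 285.24515 / 453.17111 = 0.6294.

0.6294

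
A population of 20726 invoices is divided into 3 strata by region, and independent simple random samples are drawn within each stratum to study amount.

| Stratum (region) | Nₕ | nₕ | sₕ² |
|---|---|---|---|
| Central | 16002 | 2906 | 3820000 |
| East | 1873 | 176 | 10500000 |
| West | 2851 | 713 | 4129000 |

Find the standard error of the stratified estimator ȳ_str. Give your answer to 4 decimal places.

Var(ȳ_str) = Σₕ Wₕ²(1 − fₕ)sₕ²/nₕ with Wₕ = Nₕ/N, N = 20726.
Central: Wₕ = 0.77207372; term = 0.77207372²·(1 − 0.18160230)·3820000/2906 = 641.28296.
East: Wₕ = 0.09036958; term = 0.09036958²·(1 − 0.09396690)·10500000/176 = 441.43347.
West: Wₕ = 0.13755669; term = 0.13755669²·(1 − 0.25008769)·4129000/713 = 82.173027.
Sum = 1164.8895.
SE = √(1164.8895) = 34.1305.

34.1305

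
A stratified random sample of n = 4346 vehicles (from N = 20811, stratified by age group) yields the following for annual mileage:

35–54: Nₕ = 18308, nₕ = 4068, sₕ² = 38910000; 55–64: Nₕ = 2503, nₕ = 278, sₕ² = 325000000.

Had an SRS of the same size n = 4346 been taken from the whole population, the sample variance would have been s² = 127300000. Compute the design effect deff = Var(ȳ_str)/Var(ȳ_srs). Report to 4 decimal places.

Var(ȳ_str) = Σ Wₕ²(1−fₕ)sₕ²/nₕ with Wₕ = Nₕ/20811:
  35–54: (18308/20811)²·(1−4068/18308)·38910000/4068 = 5757.6503
  55–64: (2503/20811)²·(1−278/2503)·325000000/278 = 15032.926
  → Var(ȳ_str) = 20790.576.
Var(ȳ_srs) = (1 − 4346/20811)·127300000/4346 = 23174.345.
deff = 20790.576 / 23174.345 = 0.8971.

0.8971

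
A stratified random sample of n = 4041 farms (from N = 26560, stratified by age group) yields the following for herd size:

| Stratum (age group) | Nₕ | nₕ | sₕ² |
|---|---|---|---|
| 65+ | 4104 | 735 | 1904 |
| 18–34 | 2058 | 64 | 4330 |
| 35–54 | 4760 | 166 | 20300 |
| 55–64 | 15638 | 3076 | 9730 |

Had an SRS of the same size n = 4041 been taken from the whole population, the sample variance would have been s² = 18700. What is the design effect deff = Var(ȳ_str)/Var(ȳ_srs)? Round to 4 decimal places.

1.3039

Var(ȳ_str) = Σ Wₕ²(1−fₕ)sₕ²/nₕ with Wₕ = Nₕ/26560:
  65+: (4104/26560)²·(1−735/4104)·1904/735 = 0.050772883
  18–34: (2058/26560)²·(1−64/2058)·4330/64 = 0.39357029
  35–54: (4760/26560)²·(1−166/4760)·20300/166 = 3.7907902
  55–64: (15638/26560)²·(1−3076/15638)·9730/3076 = 0.88086705
  → Var(ȳ_str) = 5.1160004.
Var(ȳ_srs) = (1 − 4041/26560)·18700/4041 = 3.9235012.
deff = 5.1160004 / 3.9235012 = 1.3039.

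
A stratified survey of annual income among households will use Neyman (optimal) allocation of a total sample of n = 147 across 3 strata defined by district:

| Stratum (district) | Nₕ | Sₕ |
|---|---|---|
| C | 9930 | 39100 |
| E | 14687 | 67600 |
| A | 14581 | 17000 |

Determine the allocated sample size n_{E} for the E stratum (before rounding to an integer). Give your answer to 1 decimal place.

Neyman allocation: nₕ = n·NₕSₕ / Σⱼ NⱼSⱼ.
Σ NⱼSⱼ = 9930·39100 + 14687·67600 + 14581·17000 = 1.6289812 × 10^9.
n_{E} = 147·14687·67600 / (1.6289812 × 10^9) = 89.6.

89.6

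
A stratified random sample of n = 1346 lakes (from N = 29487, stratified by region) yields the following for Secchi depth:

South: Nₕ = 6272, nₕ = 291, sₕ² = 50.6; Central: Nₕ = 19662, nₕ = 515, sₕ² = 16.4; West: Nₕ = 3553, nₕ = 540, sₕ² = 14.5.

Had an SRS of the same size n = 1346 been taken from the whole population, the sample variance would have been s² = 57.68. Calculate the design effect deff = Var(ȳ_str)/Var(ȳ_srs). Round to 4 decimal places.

0.5287

Var(ȳ_str) = Σ Wₕ²(1−fₕ)sₕ²/nₕ with Wₕ = Nₕ/29487:
  South: (6272/29487)²·(1−291/6272)·50.6/291 = 0.0075019852
  Central: (19662/29487)²·(1−515/19662)·16.4/515 = 0.013788082
  West: (3553/29487)²·(1−540/3553)·14.5/540 = 3.3060347 × 10^-4
  → Var(ȳ_str) = 0.021620671.
Var(ȳ_srs) = (1 − 1346/29487)·57.68/1346 = 0.040896781.
deff = 0.021620671 / 0.040896781 = 0.5287.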